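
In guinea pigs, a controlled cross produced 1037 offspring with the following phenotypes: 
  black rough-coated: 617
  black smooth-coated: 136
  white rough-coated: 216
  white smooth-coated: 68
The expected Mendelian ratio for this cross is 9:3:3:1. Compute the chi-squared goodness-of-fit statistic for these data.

Total ratio parts = 16. Expected numbers out of 1037:
  black rough-coated: 1037 × 9/16 = 583.3125
  black smooth-coated: 1037 × 3/16 = 194.4375
  white rough-coated: 1037 × 3/16 = 194.4375
  white smooth-coated: 1037 × 1/16 = 64.8125
χ² = Σ (O − E)² / E
  black rough-coated: (617 − 583.3125)² / 583.3125 = 1.9455
  black smooth-coated: (136 − 194.4375)² / 194.4375 = 17.5632
  white rough-coated: (216 − 194.4375)² / 194.4375 = 2.3912
  white smooth-coated: (68 − 64.8125)² / 64.8125 = 0.1568
χ² = 1.9455 + 17.5632 + 2.3912 + 0.1568 = 22.0567 ≈ 22.057

22.057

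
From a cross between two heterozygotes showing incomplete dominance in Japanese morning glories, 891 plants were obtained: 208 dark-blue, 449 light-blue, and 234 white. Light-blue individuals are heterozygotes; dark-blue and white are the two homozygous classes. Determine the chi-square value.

1.572

With incomplete dominance, a heterozygote × heterozygote cross gives a 1:2:1 phenotypic ratio.
Under the 1:2:1 hypothesis (Σ ratio = 4, N = 891):
  dark-blue: 891 × 1/4 = 222.75
  light-blue: 891 × 2/4 = 445.5
  white: 891 × 1/4 = 222.75
χ² = Σ (O − E)² / E
  dark-blue: (208 − 222.75)² / 222.75 = 0.9767
  light-blue: (449 − 445.5)² / 445.5 = 0.0275
  white: (234 − 222.75)² / 222.75 = 0.5682
χ² = 0.9767 + 0.0275 + 0.5682 = 1.5724 ≈ 1.572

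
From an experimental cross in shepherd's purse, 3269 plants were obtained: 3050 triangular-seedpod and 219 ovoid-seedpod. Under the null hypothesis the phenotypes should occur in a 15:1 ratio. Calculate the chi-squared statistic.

Expected counts for N = 3269 under a 15:1 ratio (total parts = 16):
  triangular-seedpod: 3269 × 15/16 = 3064.6875
  ovoid-seedpod: 3269 × 1/16 = 204.3125
χ² = Σ (O − E)² / E
  triangular-seedpod: (3050 − 3064.6875)² / 3064.6875 = 0.0704
  ovoid-seedpod: (219 − 204.3125)² / 204.3125 = 1.0558
χ² = 0.0704 + 1.0558 = 1.1262 ≈ 1.126

1.126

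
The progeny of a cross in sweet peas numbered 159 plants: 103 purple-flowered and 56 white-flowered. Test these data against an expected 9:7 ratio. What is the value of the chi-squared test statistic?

4.701

The 9:7 ratio has 16 parts, so with N = 159 the expected counts are:
  purple-flowered: 159 × 9/16 = 89.4375
  white-flowered: 159 × 7/16 = 69.5625
χ² = Σ (O − E)² / E
  purple-flowered: (103 − 89.4375)² / 89.4375 = 2.0566
  white-flowered: (56 − 69.5625)² / 69.5625 = 2.6443
χ² = 2.0566 + 2.6443 = 4.7009 ≈ 4.701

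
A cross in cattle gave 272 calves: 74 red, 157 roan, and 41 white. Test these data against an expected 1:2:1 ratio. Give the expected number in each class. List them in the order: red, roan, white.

68, 136, 68

Expected counts for N = 272 under a 1:2:1 ratio (total parts = 4):
  red: 272 × 1/4 = 68
  roan: 272 × 2/4 = 136
  white: 272 × 1/4 = 68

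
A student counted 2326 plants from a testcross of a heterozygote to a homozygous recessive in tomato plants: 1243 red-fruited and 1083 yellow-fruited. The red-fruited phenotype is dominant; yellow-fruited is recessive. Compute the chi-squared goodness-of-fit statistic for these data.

11.006

A testcross of a heterozygote (Aa × aa) gives a 1:1 phenotypic ratio.
The 1:1 ratio has 2 parts, so with N = 2326 the expected counts are:
  red-fruited: 2326 × 1/2 = 1163
  yellow-fruited: 2326 × 1/2 = 1163
χ² = Σ (O − E)² / E
  red-fruited: (1243 − 1163)² / 1163 = 5.5030
  yellow-fruited: (1083 − 1163)² / 1163 = 5.5030
χ² = 5.5030 + 5.5030 = 11.006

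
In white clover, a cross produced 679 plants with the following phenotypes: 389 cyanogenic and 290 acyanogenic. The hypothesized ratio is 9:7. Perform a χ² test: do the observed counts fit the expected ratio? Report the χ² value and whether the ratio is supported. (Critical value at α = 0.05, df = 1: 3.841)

The 9:7 ratio has 16 parts, so with N = 679 the expected counts are:
  cyanogenic: 679 × 9/16 = 381.9375
  acyanogenic: 679 × 7/16 = 297.0625
χ² = Σ (O − E)² / E
  cyanogenic: (389 − 381.9375)² / 381.9375 = 0.1306
  acyanogenic: (290 − 297.0625)² / 297.0625 = 0.1679
χ² = 0.1306 + 0.1679 = 0.2985 ≈ 0.299
Degrees of freedom = 2 − 1 = 1; critical value at α = 0.05 is 3.841.
Since 0.299 < 3.841, we fail to reject the null hypothesis — the data are consistent with the 9:7 ratio.

0.299; consistent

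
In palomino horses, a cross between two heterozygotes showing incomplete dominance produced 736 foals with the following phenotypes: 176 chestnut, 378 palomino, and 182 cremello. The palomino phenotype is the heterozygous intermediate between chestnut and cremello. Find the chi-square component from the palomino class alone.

With incomplete dominance, a heterozygote × heterozygote cross gives a 1:2:1 phenotypic ratio.
Expected counts for N = 736 under a 1:2:1 ratio (total parts = 4):
  chestnut: 736 × 1/4 = 184
  palomino: 736 × 2/4 = 368
  cremello: 736 × 1/4 = 184
Contribution of palomino: (378 − 368)² / 368 = 0.2717

0.272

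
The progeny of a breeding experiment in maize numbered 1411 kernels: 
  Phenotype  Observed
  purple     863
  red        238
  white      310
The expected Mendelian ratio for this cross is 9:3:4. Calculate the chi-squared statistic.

Total ratio parts = 16. Expected numbers out of 1411:
  purple: 1411 × 9/16 = 793.6875
  red: 1411 × 3/16 = 264.5625
  white: 1411 × 4/16 = 352.75
χ² = Σ (O − E)² / E
  purple: (863 − 793.6875)² / 793.6875 = 6.0530
  red: (238 − 264.5625)² / 264.5625 = 2.6669
  white: (310 − 352.75)² / 352.75 = 5.1809
χ² = 6.0530 + 2.6669 + 5.1809 = 13.9008 ≈ 13.901

13.901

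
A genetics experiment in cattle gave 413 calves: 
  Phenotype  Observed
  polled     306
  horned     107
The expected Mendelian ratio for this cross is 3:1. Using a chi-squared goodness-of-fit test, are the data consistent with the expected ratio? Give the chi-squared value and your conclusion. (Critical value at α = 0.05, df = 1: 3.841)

0.182; consistent

Total ratio parts = 4. Expected numbers out of 413:
  polled: 413 × 3/4 = 309.75
  horned: 413 × 1/4 = 103.25
χ² = Σ (O − E)² / E
  polled: (306 − 309.75)² / 309.75 = 0.0454
  horned: (107 − 103.25)² / 103.25 = 0.1362
χ² = 0.0454 + 0.1362 = 0.1816 ≈ 0.182
Degrees of freedom = 2 − 1 = 1; critical value at α = 0.05 is 3.841.
Since 0.182 < 3.841, we fail to reject the null hypothesis — the data are consistent with the 3:1 ratio.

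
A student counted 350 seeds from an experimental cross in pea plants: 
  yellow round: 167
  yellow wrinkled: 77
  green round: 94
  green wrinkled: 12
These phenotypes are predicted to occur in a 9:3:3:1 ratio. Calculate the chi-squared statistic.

Under the 9:3:3:1 hypothesis (Σ ratio = 16, N = 350):
  yellow round: 350 × 9/16 = 196.875
  yellow wrinkled: 350 × 3/16 = 65.625
  green round: 350 × 3/16 = 65.625
  green wrinkled: 350 × 1/16 = 21.875
χ² = Σ (O − E)² / E
  yellow round: (167 − 196.875)² / 196.875 = 4.5334
  yellow wrinkled: (77 − 65.625)² / 65.625 = 1.9717
  green round: (94 − 65.625)² / 65.625 = 12.2688
  green wrinkled: (12 − 21.875)² / 21.875 = 4.4579
χ² = 4.5334 + 1.9717 + 12.2688 + 4.4579 = 23.2318 ≈ 23.232

23.232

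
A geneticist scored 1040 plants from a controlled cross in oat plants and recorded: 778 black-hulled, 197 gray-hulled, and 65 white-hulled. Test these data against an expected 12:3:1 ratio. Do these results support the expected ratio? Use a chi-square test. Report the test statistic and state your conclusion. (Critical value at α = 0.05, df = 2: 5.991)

Expected counts for N = 1040 under a 12:3:1 ratio (total parts = 16):
  black-hulled: 1040 × 12/16 = 780
  gray-hulled: 1040 × 3/16 = 195
  white-hulled: 1040 × 1/16 = 65
χ² = Σ (O − E)² / E
  black-hulled: (778 − 780)² / 780 = 0.0051
  gray-hulled: (197 − 195)² / 195 = 0.0205
  white-hulled: (65 − 65)² / 65 = 0.0000
χ² = 0.0051 + 0.0205 + 0.0000 = 0.0256 ≈ 0.026
Degrees of freedom = 3 − 1 = 2; critical value at α = 0.05 is 5.991.
Since 0.026 < 5.991, we fail to reject the null hypothesis — the data are consistent with the 12:3:1 ratio.

0.026; consistent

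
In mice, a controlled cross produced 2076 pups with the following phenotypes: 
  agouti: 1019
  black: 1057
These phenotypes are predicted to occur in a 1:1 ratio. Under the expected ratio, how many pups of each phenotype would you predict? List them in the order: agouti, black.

Under the 1:1 hypothesis (Σ ratio = 2, N = 2076):
  agouti: 2076 × 1/2 = 1038
  black: 2076 × 1/2 = 1038

1038, 1038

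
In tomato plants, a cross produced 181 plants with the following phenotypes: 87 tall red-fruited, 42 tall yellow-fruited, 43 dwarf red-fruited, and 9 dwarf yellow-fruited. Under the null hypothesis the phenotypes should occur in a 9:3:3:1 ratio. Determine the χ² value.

6.963

Expected counts for N = 181 under a 9:3:3:1 ratio (total parts = 16):
  tall red-fruited: 181 × 9/16 = 101.8125
  tall yellow-fruited: 181 × 3/16 = 33.9375
  dwarf red-fruited: 181 × 3/16 = 33.9375
  dwarf yellow-fruited: 181 × 1/16 = 11.3125
χ² = Σ (O − E)² / E
  tall red-fruited: (87 − 101.8125)² / 101.8125 = 2.1550
  tall yellow-fruited: (42 − 33.9375)² / 33.9375 = 1.9154
  dwarf red-fruited: (43 − 33.9375)² / 33.9375 = 2.4200
  dwarf yellow-fruited: (9 − 11.3125)² / 11.3125 = 0.4727
χ² = 2.1550 + 1.9154 + 2.4200 + 0.4727 = 6.9631 ≈ 6.963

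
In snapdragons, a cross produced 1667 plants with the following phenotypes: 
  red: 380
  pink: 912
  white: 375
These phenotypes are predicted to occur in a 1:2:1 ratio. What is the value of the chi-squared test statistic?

The 1:2:1 ratio has 4 parts, so with N = 1667 the expected counts are:
  red: 1667 × 1/4 = 416.75
  pink: 1667 × 2/4 = 833.5
  white: 1667 × 1/4 = 416.75
χ² = Σ (O − E)² / E
  red: (380 − 416.75)² / 416.75 = 3.2407
  pink: (912 − 833.5)² / 833.5 = 7.3932
  white: (375 − 416.75)² / 416.75 = 4.1825
χ² = 3.2407 + 7.3932 + 4.1825 = 14.8164 ≈ 14.816

14.816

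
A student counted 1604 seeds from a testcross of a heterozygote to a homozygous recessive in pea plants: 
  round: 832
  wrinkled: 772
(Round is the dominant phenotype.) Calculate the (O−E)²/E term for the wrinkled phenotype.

A testcross of a heterozygote (Aa × aa) gives a 1:1 phenotypic ratio.
Total ratio parts = 2. Expected numbers out of 1604:
  round: 1604 × 1/2 = 802
  wrinkled: 1604 × 1/2 = 802
Contribution of wrinkled: (772 − 802)² / 802 = 1.1222

1.122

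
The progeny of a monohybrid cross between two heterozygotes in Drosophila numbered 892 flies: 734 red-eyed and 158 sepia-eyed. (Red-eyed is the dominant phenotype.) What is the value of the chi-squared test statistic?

For a monohybrid cross between heterozygotes with complete dominance, the expected phenotypic ratio is 3:1.
Under the 3:1 hypothesis (Σ ratio = 4, N = 892):
  red-eyed: 892 × 3/4 = 669
  sepia-eyed: 892 × 1/4 = 223
χ² = Σ (O − E)² / E
  red-eyed: (734 − 669)² / 669 = 6.3154
  sepia-eyed: (158 − 223)² / 223 = 18.9462
χ² = 6.3154 + 18.9462 = 25.2616 ≈ 25.262

25.262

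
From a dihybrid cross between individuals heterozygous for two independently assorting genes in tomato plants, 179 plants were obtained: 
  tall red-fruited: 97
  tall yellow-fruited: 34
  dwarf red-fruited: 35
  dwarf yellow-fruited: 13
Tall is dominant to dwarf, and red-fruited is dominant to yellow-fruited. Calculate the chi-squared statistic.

A dihybrid F₂ with independent assortment and complete dominance at both loci gives a 9:3:3:1 phenotypic ratio.
The 9:3:3:1 ratio has 16 parts, so with N = 179 the expected counts are:
  tall red-fruited: 179 × 9/16 = 100.6875
  tall yellow-fruited: 179 × 3/16 = 33.5625
  dwarf red-fruited: 179 × 3/16 = 33.5625
  dwarf yellow-fruited: 179 × 1/16 = 11.1875
χ² = Σ (O − E)² / E
  tall red-fruited: (97 − 100.6875)² / 100.6875 = 0.1350
  tall yellow-fruited: (34 − 33.5625)² / 33.5625 = 0.0057
  dwarf red-fruited: (35 − 33.5625)² / 33.5625 = 0.0616
  dwarf yellow-fruited: (13 − 11.1875)² / 11.1875 = 0.2936
χ² = 0.1350 + 0.0057 + 0.0616 + 0.2936 = 0.4959 ≈ 0.496

0.496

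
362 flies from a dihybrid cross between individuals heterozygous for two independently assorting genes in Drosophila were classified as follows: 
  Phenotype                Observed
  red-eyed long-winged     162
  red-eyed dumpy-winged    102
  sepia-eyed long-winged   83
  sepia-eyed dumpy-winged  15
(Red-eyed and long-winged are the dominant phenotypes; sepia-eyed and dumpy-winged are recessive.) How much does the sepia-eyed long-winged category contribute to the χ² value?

A dihybrid F₂ with independent assortment and complete dominance at both loci gives a 9:3:3:1 phenotypic ratio.
Expected counts for N = 362 under a 9:3:3:1 ratio (total parts = 16):
  red-eyed long-winged: 362 × 9/16 = 203.625
  red-eyed dumpy-winged: 362 × 3/16 = 67.875
  sepia-eyed long-winged: 362 × 3/16 = 67.875
  sepia-eyed dumpy-winged: 362 × 1/16 = 22.625
Contribution of sepia-eyed long-winged: (83 − 67.875)² / 67.875 = 3.3704

3.370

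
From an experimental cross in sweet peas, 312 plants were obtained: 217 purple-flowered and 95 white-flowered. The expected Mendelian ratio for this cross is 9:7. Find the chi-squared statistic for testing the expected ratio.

22.431

The 9:7 ratio has 16 parts, so with N = 312 the expected counts are:
  purple-flowered: 312 × 9/16 = 175.5
  white-flowered: 312 × 7/16 = 136.5
χ² = Σ (O − E)² / E
  purple-flowered: (217 − 175.5)² / 175.5 = 9.8134
  white-flowered: (95 − 136.5)² / 136.5 = 12.6172
χ² = 9.8134 + 12.6172 = 22.4306 ≈ 22.431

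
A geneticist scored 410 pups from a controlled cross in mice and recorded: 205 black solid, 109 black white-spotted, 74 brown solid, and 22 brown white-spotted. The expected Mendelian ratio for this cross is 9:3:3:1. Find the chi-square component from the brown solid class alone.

The 9:3:3:1 ratio has 16 parts, so with N = 410 the expected counts are:
  black solid: 410 × 9/16 = 230.625
  black white-spotted: 410 × 3/16 = 76.875
  brown solid: 410 × 3/16 = 76.875
  brown white-spotted: 410 × 1/16 = 25.625
Contribution of brown solid: (74 − 76.875)² / 76.875 = 0.1075

0.108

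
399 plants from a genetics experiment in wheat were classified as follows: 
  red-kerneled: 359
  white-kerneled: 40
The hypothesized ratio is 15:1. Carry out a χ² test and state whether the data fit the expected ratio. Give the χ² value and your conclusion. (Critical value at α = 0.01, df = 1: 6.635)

9.704; not consistent

The 15:1 ratio has 16 parts, so with N = 399 the expected counts are:
  red-kerneled: 399 × 15/16 = 374.0625
  white-kerneled: 399 × 1/16 = 24.9375
χ² = Σ (O − E)² / E
  red-kerneled: (359 − 374.0625)² / 374.0625 = 0.6065
  white-kerneled: (40 − 24.9375)² / 24.9375 = 9.0979
χ² = 0.6065 + 9.0979 = 9.7044 ≈ 9.704
Degrees of freedom = 2 − 1 = 1; critical value at α = 0.01 is 6.635.
Since 9.704 > 6.635, we reject the null hypothesis — the data do not fit the 15:1 ratio.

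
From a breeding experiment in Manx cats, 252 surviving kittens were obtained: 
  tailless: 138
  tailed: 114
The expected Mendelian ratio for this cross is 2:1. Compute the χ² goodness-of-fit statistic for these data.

16.071

Expected counts for N = 252 under a 2:1 ratio (total parts = 3):
  tailless: 252 × 2/3 = 168
  tailed: 252 × 1/3 = 84
χ² = Σ (O − E)² / E
  tailless: (138 − 168)² / 168 = 5.3571
  tailed: (114 − 84)² / 84 = 10.7143
χ² = 5.3571 + 10.7143 = 16.0714 ≈ 16.071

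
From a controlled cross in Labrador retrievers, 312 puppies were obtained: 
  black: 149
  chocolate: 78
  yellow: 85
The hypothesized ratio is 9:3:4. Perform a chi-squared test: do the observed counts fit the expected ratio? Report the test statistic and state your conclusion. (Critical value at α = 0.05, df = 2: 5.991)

The 9:3:4 ratio has 16 parts, so with N = 312 the expected counts are:
  black: 312 × 9/16 = 175.5
  chocolate: 312 × 3/16 = 58.5
  yellow: 312 × 4/16 = 78
χ² = Σ (O − E)² / E
  black: (149 − 175.5)² / 175.5 = 4.0014
  chocolate: (78 − 58.5)² / 58.5 = 6.5000
  yellow: (85 − 78)² / 78 = 0.6282
χ² = 4.0014 + 6.5000 + 0.6282 = 11.1296 ≈ 11.130
Degrees of freedom = 3 − 1 = 2; critical value at α = 0.05 is 5.991.
Since 11.130 > 5.991, we reject the null hypothesis — the data do not fit the 9:3:4 ratio.

11.130; not consistent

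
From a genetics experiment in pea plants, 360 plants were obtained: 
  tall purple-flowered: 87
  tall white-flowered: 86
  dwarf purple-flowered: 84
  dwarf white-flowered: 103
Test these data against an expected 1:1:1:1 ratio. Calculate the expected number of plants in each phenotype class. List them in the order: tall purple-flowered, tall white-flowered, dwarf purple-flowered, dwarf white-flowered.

90, 90, 90, 90

Under the 1:1:1:1 hypothesis (Σ ratio = 4, N = 360):
  tall purple-flowered: 360 × 1/4 = 90
  tall white-flowered: 360 × 1/4 = 90
  dwarf purple-flowered: 360 × 1/4 = 90
  dwarf white-flowered: 360 × 1/4 = 90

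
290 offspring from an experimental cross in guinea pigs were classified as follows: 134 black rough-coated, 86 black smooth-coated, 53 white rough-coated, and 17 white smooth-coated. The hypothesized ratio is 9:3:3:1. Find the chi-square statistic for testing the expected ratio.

Expected counts for N = 290 under a 9:3:3:1 ratio (total parts = 16):
  black rough-coated: 290 × 9/16 = 163.125
  black smooth-coated: 290 × 3/16 = 54.375
  white rough-coated: 290 × 3/16 = 54.375
  white smooth-coated: 290 × 1/16 = 18.125
χ² = Σ (O − E)² / E
  black rough-coated: (134 − 163.125)² / 163.125 = 5.2001
  black smooth-coated: (86 − 54.375)² / 54.375 = 18.3934
  white rough-coated: (53 − 54.375)² / 54.375 = 0.0348
  white smooth-coated: (17 − 18.125)² / 18.125 = 0.0698
χ² = 5.2001 + 18.3934 + 0.0348 + 0.0698 = 23.6981 ≈ 23.698

23.698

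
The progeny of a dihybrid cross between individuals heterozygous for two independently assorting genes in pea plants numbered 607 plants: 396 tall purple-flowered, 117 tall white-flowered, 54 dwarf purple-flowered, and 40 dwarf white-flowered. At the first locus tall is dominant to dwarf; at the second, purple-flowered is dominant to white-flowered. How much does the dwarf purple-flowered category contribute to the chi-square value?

31.434

A dihybrid F₂ with independent assortment and complete dominance at both loci gives a 9:3:3:1 phenotypic ratio.
Total ratio parts = 16. Expected numbers out of 607:
  tall purple-flowered: 607 × 9/16 = 341.4375
  tall white-flowered: 607 × 3/16 = 113.8125
  dwarf purple-flowered: 607 × 3/16 = 113.8125
  dwarf white-flowered: 607 × 1/16 = 37.9375
Contribution of dwarf purple-flowered: (54 − 113.8125)² / 113.8125 = 31.4336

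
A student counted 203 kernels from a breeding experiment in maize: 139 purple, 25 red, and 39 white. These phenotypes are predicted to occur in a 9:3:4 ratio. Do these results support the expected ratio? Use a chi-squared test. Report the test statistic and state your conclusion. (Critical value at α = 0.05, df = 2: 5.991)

12.595; not consistent

Expected counts for N = 203 under a 9:3:4 ratio (total parts = 16):
  purple: 203 × 9/16 = 114.1875
  red: 203 × 3/16 = 38.0625
  white: 203 × 4/16 = 50.75
χ² = Σ (O − E)² / E
  purple: (139 − 114.1875)² / 114.1875 = 5.3917
  red: (25 − 38.0625)² / 38.0625 = 4.4829
  white: (39 − 50.75)² / 50.75 = 2.7204
χ² = 5.3917 + 4.4829 + 2.7204 = 12.595
Degrees of freedom = 3 − 1 = 2; critical value at α = 0.05 is 5.991.
Since 12.595 > 5.991, we reject the null hypothesis — the data do not fit the 9:3:4 ratio.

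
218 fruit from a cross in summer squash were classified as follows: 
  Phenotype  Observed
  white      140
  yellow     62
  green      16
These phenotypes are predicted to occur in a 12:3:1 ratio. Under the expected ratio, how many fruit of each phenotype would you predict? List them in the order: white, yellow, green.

163.5, 40.875, 13.625

Expected counts for N = 218 under a 12:3:1 ratio (total parts = 16):
  white: 218 × 12/16 = 163.5
  yellow: 218 × 3/16 = 40.875
  green: 218 × 1/16 = 13.625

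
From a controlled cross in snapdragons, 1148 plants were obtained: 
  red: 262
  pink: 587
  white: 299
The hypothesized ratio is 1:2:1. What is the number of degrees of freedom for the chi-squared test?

A goodness-of-fit test with 3 phenotype classes has df = 3 − 1 = 2.

2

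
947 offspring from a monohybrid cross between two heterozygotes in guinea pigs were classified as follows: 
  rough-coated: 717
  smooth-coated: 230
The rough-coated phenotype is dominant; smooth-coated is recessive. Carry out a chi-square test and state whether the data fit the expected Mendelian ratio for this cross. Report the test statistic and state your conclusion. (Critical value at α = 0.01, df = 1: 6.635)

For a monohybrid cross between heterozygotes with complete dominance, the expected phenotypic ratio is 3:1.
The 3:1 ratio has 4 parts, so with N = 947 the expected counts are:
  rough-coated: 947 × 3/4 = 710.25
  smooth-coated: 947 × 1/4 = 236.75
χ² = Σ (O − E)² / E
  rough-coated: (717 − 710.25)² / 710.25 = 0.0641
  smooth-coated: (230 − 236.75)² / 236.75 = 0.1924
χ² = 0.0641 + 0.1924 = 0.2565 ≈ 0.257
Degrees of freedom = 2 − 1 = 1; critical value at α = 0.01 is 6.635.
Since 0.257 < 6.635, we fail to reject the null hypothesis — the data are consistent with the 3:1 ratio.

0.257; consistent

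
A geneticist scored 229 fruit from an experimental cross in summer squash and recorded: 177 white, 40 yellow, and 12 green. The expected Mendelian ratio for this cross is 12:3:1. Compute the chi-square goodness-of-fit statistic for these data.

0.735

The 12:3:1 ratio has 16 parts, so with N = 229 the expected counts are:
  white: 229 × 12/16 = 171.75
  yellow: 229 × 3/16 = 42.9375
  green: 229 × 1/16 = 14.3125
χ² = Σ (O − E)² / E
  white: (177 − 171.75)² / 171.75 = 0.1605
  yellow: (40 − 42.9375)² / 42.9375 = 0.2010
  green: (12 − 14.3125)² / 14.3125 = 0.3736
χ² = 0.1605 + 0.2010 + 0.3736 = 0.7351 ≈ 0.735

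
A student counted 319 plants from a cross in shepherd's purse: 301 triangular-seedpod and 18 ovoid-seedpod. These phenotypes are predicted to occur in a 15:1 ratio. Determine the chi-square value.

Under the 15:1 hypothesis (Σ ratio = 16, N = 319):
  triangular-seedpod: 319 × 15/16 = 299.0625
  ovoid-seedpod: 319 × 1/16 = 19.9375
χ² = Σ (O − E)² / E
  triangular-seedpod: (301 − 299.0625)² / 299.0625 = 0.0126
  ovoid-seedpod: (18 − 19.9375)² / 19.9375 = 0.1883
χ² = 0.0126 + 0.1883 = 0.2009 ≈ 0.201

0.201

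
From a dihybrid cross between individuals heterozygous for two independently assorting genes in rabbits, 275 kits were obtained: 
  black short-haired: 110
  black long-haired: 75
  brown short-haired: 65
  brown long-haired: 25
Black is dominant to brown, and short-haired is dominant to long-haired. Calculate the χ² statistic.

30.616

A dihybrid F₂ with independent assortment and complete dominance at both loci gives a 9:3:3:1 phenotypic ratio.
The 9:3:3:1 ratio has 16 parts, so with N = 275 the expected counts are:
  black short-haired: 275 × 9/16 = 154.6875
  black long-haired: 275 × 3/16 = 51.5625
  brown short-haired: 275 × 3/16 = 51.5625
  brown long-haired: 275 × 1/16 = 17.1875
χ² = Σ (O − E)² / E
  black short-haired: (110 − 154.6875)² / 154.6875 = 12.9097
  black long-haired: (75 − 51.5625)² / 51.5625 = 10.6534
  brown short-haired: (65 − 51.5625)² / 51.5625 = 3.5019
  brown long-haired: (25 − 17.1875)² / 17.1875 = 3.5511
χ² = 12.9097 + 10.6534 + 3.5019 + 3.5511 = 30.6161 ≈ 30.616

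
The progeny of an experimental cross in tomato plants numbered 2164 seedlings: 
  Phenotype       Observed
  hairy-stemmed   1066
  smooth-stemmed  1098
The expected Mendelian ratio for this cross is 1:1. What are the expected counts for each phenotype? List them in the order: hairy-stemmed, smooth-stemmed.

The 1:1 ratio has 2 parts, so with N = 2164 the expected counts are:
  hairy-stemmed: 2164 × 1/2 = 1082
  smooth-stemmed: 2164 × 1/2 = 1082

1082, 1082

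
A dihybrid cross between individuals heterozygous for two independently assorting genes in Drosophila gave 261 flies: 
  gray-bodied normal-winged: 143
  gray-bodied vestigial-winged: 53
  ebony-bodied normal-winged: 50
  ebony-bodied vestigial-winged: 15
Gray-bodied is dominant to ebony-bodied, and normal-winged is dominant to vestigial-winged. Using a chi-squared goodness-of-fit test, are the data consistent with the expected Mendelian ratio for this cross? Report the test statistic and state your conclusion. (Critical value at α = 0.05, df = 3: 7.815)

A dihybrid F₂ with independent assortment and complete dominance at both loci gives a 9:3:3:1 phenotypic ratio.
The 9:3:3:1 ratio has 16 parts, so with N = 261 the expected counts are:
  gray-bodied normal-winged: 261 × 9/16 = 146.8125
  gray-bodied vestigial-winged: 261 × 3/16 = 48.9375
  ebony-bodied normal-winged: 261 × 3/16 = 48.9375
  ebony-bodied vestigial-winged: 261 × 1/16 = 16.3125
χ² = Σ (O − E)² / E
  gray-bodied normal-winged: (143 − 146.8125)² / 146.8125 = 0.0990
  gray-bodied vestigial-winged: (53 − 48.9375)² / 48.9375 = 0.3372
  ebony-bodied normal-winged: (50 − 48.9375)² / 48.9375 = 0.0231
  ebony-bodied vestigial-winged: (15 − 16.3125)² / 16.3125 = 0.1056
χ² = 0.0990 + 0.3372 + 0.0231 + 0.1056 = 0.5649 ≈ 0.565
Degrees of freedom = 4 − 1 = 3; critical value at α = 0.05 is 7.815.
Since 0.565 < 7.815, we fail to reject the null hypothesis — the data are consistent with the 9:3:3:1 ratio.

0.565; consistent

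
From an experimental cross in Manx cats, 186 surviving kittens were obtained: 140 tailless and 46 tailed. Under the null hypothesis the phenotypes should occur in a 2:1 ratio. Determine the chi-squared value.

6.194

Total ratio parts = 3. Expected numbers out of 186:
  tailless: 186 × 2/3 = 124
  tailed: 186 × 1/3 = 62
χ² = Σ (O − E)² / E
  tailless: (140 − 124)² / 124 = 2.0645
  tailed: (46 − 62)² / 62 = 4.1290
χ² = 2.0645 + 4.1290 = 6.1935 ≈ 6.194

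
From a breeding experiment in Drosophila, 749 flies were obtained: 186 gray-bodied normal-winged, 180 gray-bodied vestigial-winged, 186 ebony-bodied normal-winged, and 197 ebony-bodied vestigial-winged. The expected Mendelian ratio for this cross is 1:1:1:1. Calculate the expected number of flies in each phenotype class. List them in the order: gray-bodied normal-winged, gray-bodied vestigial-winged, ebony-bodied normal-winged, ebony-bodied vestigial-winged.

187.25, 187.25, 187.25, 187.25

The 1:1:1:1 ratio has 4 parts, so with N = 749 the expected counts are:
  gray-bodied normal-winged: 749 × 1/4 = 187.25
  gray-bodied vestigial-winged: 749 × 1/4 = 187.25
  ebony-bodied normal-winged: 749 × 1/4 = 187.25
  ebony-bodied vestigial-winged: 749 × 1/4 = 187.25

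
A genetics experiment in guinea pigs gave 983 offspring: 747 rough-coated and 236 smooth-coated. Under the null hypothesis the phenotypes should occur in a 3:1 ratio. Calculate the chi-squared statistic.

0.516

Under the 3:1 hypothesis (Σ ratio = 4, N = 983):
  rough-coated: 983 × 3/4 = 737.25
  smooth-coated: 983 × 1/4 = 245.75
χ² = Σ (O − E)² / E
  rough-coated: (747 − 737.25)² / 737.25 = 0.1289
  smooth-coated: (236 − 245.75)² / 245.75 = 0.3868
χ² = 0.1289 + 0.3868 = 0.5157 ≈ 0.516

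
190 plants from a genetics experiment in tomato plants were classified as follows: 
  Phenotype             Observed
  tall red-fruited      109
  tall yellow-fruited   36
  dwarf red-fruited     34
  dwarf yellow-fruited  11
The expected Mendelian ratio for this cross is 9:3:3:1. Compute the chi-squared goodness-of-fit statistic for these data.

Total ratio parts = 16. Expected numbers out of 190:
  tall red-fruited: 190 × 9/16 = 106.875
  tall yellow-fruited: 190 × 3/16 = 35.625
  dwarf red-fruited: 190 × 3/16 = 35.625
  dwarf yellow-fruited: 190 × 1/16 = 11.875
χ² = Σ (O − E)² / E
  tall red-fruited: (109 − 106.875)² / 106.875 = 0.0423
  tall yellow-fruited: (36 − 35.625)² / 35.625 = 0.0039
  dwarf red-fruited: (34 − 35.625)² / 35.625 = 0.0741
  dwarf yellow-fruited: (11 − 11.875)² / 11.875 = 0.0645
χ² = 0.0423 + 0.0039 + 0.0741 + 0.0645 = 0.1848 ≈ 0.185

0.185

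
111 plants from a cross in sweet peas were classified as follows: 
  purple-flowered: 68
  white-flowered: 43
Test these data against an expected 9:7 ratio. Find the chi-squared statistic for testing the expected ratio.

Total ratio parts = 16. Expected numbers out of 111:
  purple-flowered: 111 × 9/16 = 62.4375
  white-flowered: 111 × 7/16 = 48.5625
χ² = Σ (O − E)² / E
  purple-flowered: (68 − 62.4375)² / 62.4375 = 0.4956
  white-flowered: (43 − 48.5625)² / 48.5625 = 0.6371
χ² = 0.4956 + 0.6371 = 1.1327 ≈ 1.133

1.133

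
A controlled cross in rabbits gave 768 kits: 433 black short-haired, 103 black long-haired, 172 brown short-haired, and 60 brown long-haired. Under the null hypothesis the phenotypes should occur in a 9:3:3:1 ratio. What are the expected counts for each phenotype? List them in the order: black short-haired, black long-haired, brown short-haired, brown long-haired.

The 9:3:3:1 ratio has 16 parts, so with N = 768 the expected counts are:
  black short-haired: 768 × 9/16 = 432
  black long-haired: 768 × 3/16 = 144
  brown short-haired: 768 × 3/16 = 144
  brown long-haired: 768 × 1/16 = 48

432, 144, 144, 48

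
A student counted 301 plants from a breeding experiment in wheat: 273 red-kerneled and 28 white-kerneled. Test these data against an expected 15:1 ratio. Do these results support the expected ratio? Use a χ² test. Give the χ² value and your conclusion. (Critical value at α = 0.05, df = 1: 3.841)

Expected counts for N = 301 under a 15:1 ratio (total parts = 16):
  red-kerneled: 301 × 15/16 = 282.1875
  white-kerneled: 301 × 1/16 = 18.8125
χ² = Σ (O − E)² / E
  red-kerneled: (273 − 282.1875)² / 282.1875 = 0.2991
  white-kerneled: (28 − 18.8125)² / 18.8125 = 4.4869
χ² = 0.2991 + 4.4869 = 4.786
Degrees of freedom = 2 − 1 = 1; critical value at α = 0.05 is 3.841.
Since 4.786 > 3.841, we reject the null hypothesis — the data do not fit the 15:1 ratio.

4.786; not consistent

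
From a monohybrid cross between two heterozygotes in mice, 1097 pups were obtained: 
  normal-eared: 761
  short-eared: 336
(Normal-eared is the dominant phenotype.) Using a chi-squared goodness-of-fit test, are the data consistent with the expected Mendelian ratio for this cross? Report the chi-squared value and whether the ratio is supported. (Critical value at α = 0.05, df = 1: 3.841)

For a monohybrid cross between heterozygotes with complete dominance, the expected phenotypic ratio is 3:1.
Total ratio parts = 4. Expected numbers out of 1097:
  normal-eared: 1097 × 3/4 = 822.75
  short-eared: 1097 × 1/4 = 274.25
χ² = Σ (O − E)² / E
  normal-eared: (761 − 822.75)² / 822.75 = 4.6345
  short-eared: (336 − 274.25)² / 274.25 = 13.9036
χ² = 4.6345 + 13.9036 = 18.5381 ≈ 18.538
Degrees of freedom = 2 − 1 = 1; critical value at α = 0.05 is 3.841.
Since 18.538 > 3.841, we reject the null hypothesis — the data do not fit the 3:1 ratio.

18.538; not consistent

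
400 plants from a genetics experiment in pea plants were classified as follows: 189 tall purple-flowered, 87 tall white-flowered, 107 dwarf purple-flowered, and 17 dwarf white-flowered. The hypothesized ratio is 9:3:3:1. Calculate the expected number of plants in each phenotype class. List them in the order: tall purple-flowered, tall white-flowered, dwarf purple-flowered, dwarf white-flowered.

225, 75, 75, 25

Under the 9:3:3:1 hypothesis (Σ ratio = 16, N = 400):
  tall purple-flowered: 400 × 9/16 = 225
  tall white-flowered: 400 × 3/16 = 75
  dwarf purple-flowered: 400 × 3/16 = 75
  dwarf white-flowered: 400 × 1/16 = 25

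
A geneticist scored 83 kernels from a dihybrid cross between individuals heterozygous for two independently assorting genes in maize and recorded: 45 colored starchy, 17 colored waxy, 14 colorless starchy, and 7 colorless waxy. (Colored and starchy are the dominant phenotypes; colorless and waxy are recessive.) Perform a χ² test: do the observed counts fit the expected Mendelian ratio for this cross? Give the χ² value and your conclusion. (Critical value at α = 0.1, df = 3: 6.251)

0.984; consistent

A dihybrid F₂ with independent assortment and complete dominance at both loci gives a 9:3:3:1 phenotypic ratio.
Expected counts for N = 83 under a 9:3:3:1 ratio (total parts = 16):
  colored starchy: 83 × 9/16 = 46.6875
  colored waxy: 83 × 3/16 = 15.5625
  colorless starchy: 83 × 3/16 = 15.5625
  colorless waxy: 83 × 1/16 = 5.1875
χ² = Σ (O − E)² / E
  colored starchy: (45 − 46.6875)² / 46.6875 = 0.0610
  colored waxy: (17 − 15.5625)² / 15.5625 = 0.1328
  colorless starchy: (14 − 15.5625)² / 15.5625 = 0.1569
  colorless waxy: (7 − 5.1875)² / 5.1875 = 0.6333
χ² = 0.0610 + 0.1328 + 0.1569 + 0.6333 = 0.984
Degrees of freedom = 4 − 1 = 3; critical value at α = 0.1 is 6.251.
Since 0.984 < 6.251, we fail to reject the null hypothesis — the data are consistent with the 9:3:3:1 ratio.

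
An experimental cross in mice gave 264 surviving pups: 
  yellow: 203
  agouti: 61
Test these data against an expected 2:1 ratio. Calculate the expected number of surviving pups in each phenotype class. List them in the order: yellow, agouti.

176, 88

Under the 2:1 hypothesis (Σ ratio = 3, N = 264):
  yellow: 264 × 2/3 = 176
  agouti: 264 × 1/3 = 88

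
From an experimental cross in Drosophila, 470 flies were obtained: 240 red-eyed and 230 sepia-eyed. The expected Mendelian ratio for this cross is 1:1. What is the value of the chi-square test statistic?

0.213

Under the 1:1 hypothesis (Σ ratio = 2, N = 470):
  red-eyed: 470 × 1/2 = 235
  sepia-eyed: 470 × 1/2 = 235
χ² = Σ (O − E)² / E
  red-eyed: (240 − 235)² / 235 = 0.1064
  sepia-eyed: (230 − 235)² / 235 = 0.1064
χ² = 0.1064 + 0.1064 = 0.2128 ≈ 0.213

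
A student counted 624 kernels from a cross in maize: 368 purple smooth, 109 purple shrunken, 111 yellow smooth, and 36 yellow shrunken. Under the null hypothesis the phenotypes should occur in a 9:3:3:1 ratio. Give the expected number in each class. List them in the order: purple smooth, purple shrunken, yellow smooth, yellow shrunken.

Under the 9:3:3:1 hypothesis (Σ ratio = 16, N = 624):
  purple smooth: 624 × 9/16 = 351
  purple shrunken: 624 × 3/16 = 117
  yellow smooth: 624 × 3/16 = 117
  yellow shrunken: 624 × 1/16 = 39

351, 117, 117, 39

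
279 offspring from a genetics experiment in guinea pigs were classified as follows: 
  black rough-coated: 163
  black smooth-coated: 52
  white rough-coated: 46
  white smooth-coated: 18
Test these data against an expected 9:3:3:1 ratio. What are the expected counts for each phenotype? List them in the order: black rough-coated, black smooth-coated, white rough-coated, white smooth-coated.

Expected counts for N = 279 under a 9:3:3:1 ratio (total parts = 16):
  black rough-coated: 279 × 9/16 = 156.9375
  black smooth-coated: 279 × 3/16 = 52.3125
  white rough-coated: 279 × 3/16 = 52.3125
  white smooth-coated: 279 × 1/16 = 17.4375

156.9375, 52.3125, 52.3125, 17.4375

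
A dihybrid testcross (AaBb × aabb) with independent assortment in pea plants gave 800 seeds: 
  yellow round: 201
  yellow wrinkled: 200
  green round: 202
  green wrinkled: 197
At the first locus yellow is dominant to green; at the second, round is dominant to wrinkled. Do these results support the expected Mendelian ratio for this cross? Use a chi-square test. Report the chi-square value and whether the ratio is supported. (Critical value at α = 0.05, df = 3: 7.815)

A dihybrid testcross with independent assortment gives a 1:1:1:1 ratio.
The 1:1:1:1 ratio has 4 parts, so with N = 800 the expected counts are:
  yellow round: 800 × 1/4 = 200
  yellow wrinkled: 800 × 1/4 = 200
  green round: 800 × 1/4 = 200
  green wrinkled: 800 × 1/4 = 200
χ² = Σ (O − E)² / E
  yellow round: (201 − 200)² / 200 = 0.0050
  yellow wrinkled: (200 − 200)² / 200 = 0.0000
  green round: (202 − 200)² / 200 = 0.0200
  green wrinkled: (197 − 200)² / 200 = 0.0450
χ² = 0.0050 + 0.0000 + 0.0200 + 0.0450 = 0.070
Degrees of freedom = 4 − 1 = 3; critical value at α = 0.05 is 7.815.
Since 0.070 < 7.815, we fail to reject the null hypothesis — the data are consistent with the 1:1:1:1 ratio.

0.070; consistent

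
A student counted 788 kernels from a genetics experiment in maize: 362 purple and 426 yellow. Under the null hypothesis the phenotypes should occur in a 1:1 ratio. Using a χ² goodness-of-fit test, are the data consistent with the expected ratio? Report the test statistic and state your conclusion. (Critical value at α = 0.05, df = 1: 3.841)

Under the 1:1 hypothesis (Σ ratio = 2, N = 788):
  purple: 788 × 1/2 = 394
  yellow: 788 × 1/2 = 394
χ² = Σ (O − E)² / E
  purple: (362 − 394)² / 394 = 2.5990
  yellow: (426 − 394)² / 394 = 2.5990
χ² = 2.5990 + 2.5990 = 5.198
Degrees of freedom = 2 − 1 = 1; critical value at α = 0.05 is 3.841.
Since 5.198 > 3.841, we reject the null hypothesis — the data do not fit the 1:1 ratio.

5.198; not consistent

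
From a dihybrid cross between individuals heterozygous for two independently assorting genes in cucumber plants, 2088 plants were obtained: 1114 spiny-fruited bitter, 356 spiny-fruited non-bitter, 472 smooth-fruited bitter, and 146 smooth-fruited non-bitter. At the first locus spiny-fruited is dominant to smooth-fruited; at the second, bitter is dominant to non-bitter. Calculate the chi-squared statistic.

A dihybrid F₂ with independent assortment and complete dominance at both loci gives a 9:3:3:1 phenotypic ratio.
The 9:3:3:1 ratio has 16 parts, so with N = 2088 the expected counts are:
  spiny-fruited bitter: 2088 × 9/16 = 1174.5
  spiny-fruited non-bitter: 2088 × 3/16 = 391.5
  smooth-fruited bitter: 2088 × 3/16 = 391.5
  smooth-fruited non-bitter: 2088 × 1/16 = 130.5
χ² = Σ (O − E)² / E
  spiny-fruited bitter: (1114 − 1174.5)² / 1174.5 = 3.1164
  spiny-fruited non-bitter: (356 − 391.5)² / 391.5 = 3.2190
  smooth-fruited bitter: (472 − 391.5)² / 391.5 = 16.5524
  smooth-fruited non-bitter: (146 − 130.5)² / 130.5 = 1.8410
χ² = 3.1164 + 3.2190 + 16.5524 + 1.8410 = 24.7288 ≈ 24.729

24.729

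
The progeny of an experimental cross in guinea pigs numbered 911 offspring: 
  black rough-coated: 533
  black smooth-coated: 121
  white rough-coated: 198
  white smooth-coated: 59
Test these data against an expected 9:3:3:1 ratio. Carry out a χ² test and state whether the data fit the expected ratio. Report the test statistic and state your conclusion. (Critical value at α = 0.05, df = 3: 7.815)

The 9:3:3:1 ratio has 16 parts, so with N = 911 the expected counts are:
  black rough-coated: 911 × 9/16 = 512.4375
  black smooth-coated: 911 × 3/16 = 170.8125
  white rough-coated: 911 × 3/16 = 170.8125
  white smooth-coated: 911 × 1/16 = 56.9375
χ² = Σ (O − E)² / E
  black rough-coated: (533 − 512.4375)² / 512.4375 = 0.8251
  black smooth-coated: (121 − 170.8125)² / 170.8125 = 14.5264
  white rough-coated: (198 − 170.8125)² / 170.8125 = 4.3273
  white smooth-coated: (59 − 56.9375)² / 56.9375 = 0.0747
χ² = 0.8251 + 14.5264 + 4.3273 + 0.0747 = 19.7535 ≈ 19.754
Degrees of freedom = 4 − 1 = 3; critical value at α = 0.05 is 7.815.
Since 19.754 > 7.815, we reject the null hypothesis — the data do not fit the 9:3:3:1 ratio.

19.754; not consistent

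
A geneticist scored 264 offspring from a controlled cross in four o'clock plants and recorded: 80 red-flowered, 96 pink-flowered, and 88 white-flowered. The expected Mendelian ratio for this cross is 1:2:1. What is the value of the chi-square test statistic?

Expected counts for N = 264 under a 1:2:1 ratio (total parts = 4):
  red-flowered: 264 × 1/4 = 66
  pink-flowered: 264 × 2/4 = 132
  white-flowered: 264 × 1/4 = 66
χ² = Σ (O − E)² / E
  red-flowered: (80 − 66)² / 66 = 2.9697
  pink-flowered: (96 − 132)² / 132 = 9.8182
  white-flowered: (88 − 66)² / 66 = 7.3333
χ² = 2.9697 + 9.8182 + 7.3333 = 20.1212 ≈ 20.121

20.121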